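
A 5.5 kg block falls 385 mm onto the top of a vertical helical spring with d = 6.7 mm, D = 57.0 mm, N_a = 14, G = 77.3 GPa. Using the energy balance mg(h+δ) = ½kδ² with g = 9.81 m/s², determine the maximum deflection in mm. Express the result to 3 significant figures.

k = Gd⁴/(8D³N_a) = (77.3×10³)(6.7⁴)/(8·57.0³·14) = 7.5099 N/mm
W = mg = 5.5 × 9.81 = 53.955 N
½kδ² − Wδ − Wh = 0 → δ = (W + √(W² + 2kWh))/k
δ = (53.955 + √(2911.1 + 312003))/7.5099 = (53.955 + 561.17)/7.5099 = 81.908 mm

81.9 mm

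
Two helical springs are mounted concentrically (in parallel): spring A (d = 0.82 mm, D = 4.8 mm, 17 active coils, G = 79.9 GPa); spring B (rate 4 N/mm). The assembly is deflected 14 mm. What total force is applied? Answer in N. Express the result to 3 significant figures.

89.6 N

k_A = Gd⁴/(8D³N_a) = (79.9×10³)(0.82⁴)/(8·4.8³·17) = 2.4018 N/mm
Parallel: k_eq = 2.4018 + 4 = 6.4018 N/mm
F = k_eq·δ = 6.4018·14 = 89.625 N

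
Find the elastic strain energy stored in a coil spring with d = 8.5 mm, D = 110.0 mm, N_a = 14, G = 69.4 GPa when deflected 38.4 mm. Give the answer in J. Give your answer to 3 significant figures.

k = Gd⁴/(8D³N_a) = (69.4×10³)(8.5⁴)/(8·110.0³·14) = 2.4302 N/mm
U = ½kδ² = 0.5 × 2.4302 × 38.4² = 1791.7 N·mm = 1.7917 J

1.79 J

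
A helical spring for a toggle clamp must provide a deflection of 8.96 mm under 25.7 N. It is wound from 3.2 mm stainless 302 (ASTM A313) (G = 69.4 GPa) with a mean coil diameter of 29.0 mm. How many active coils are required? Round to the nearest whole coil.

Required rate k = F/δ = 25.7/8.96 = 2.8683 N/mm
N_a = Gd⁴/(8D³k) = (69.4×10³ × 3.2⁴)/(8 × 29.0³ × 2.8683)
    = 7.27712e+06 / 559640 = 13 → 13 coils

13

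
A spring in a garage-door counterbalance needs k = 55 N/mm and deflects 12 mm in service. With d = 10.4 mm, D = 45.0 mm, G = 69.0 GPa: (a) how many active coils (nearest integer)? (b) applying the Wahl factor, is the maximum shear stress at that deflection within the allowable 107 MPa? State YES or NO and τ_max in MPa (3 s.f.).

(a) 20 coils; (b) YES, τ_max = 92.6 MPa

N_a = Gd⁴/(8D³k) = (69.0×10³)(10.4⁴)/(8·45.0³·55) = 20.13 → N_a = 20
Actual rate k = Gd⁴/(8D³·20) = 55.364 N/mm
Working load F = kδ = 55.364·12 = 664.36 N
C = 45.0/10.4 = 4.3269; K_W = (4C−1)/(4C−4)+0.615/C = 1.3676
τ_max = K_W·8FD/(πd³) = 1.3676·67.68 = 92.557 MPa
τ_max ≤ 107 MPa → acceptable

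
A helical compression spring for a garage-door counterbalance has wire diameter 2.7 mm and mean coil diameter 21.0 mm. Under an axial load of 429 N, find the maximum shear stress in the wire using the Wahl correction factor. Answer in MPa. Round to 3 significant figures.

Spring index C = D/d = 21.0/2.7 = 7.7778
K_W = (4C−1)/(4C−4) + 0.615/C = 30.111/27.111 + 0.0791 = 1.1897
τ₀ = 8FD/(πd³) = 8·429·21.0/(π·2.7³) = 72072/61.836 = 1165.5 MPa
τ_max = K·τ₀ = 1.1897 × 1165.5 = 1386.7 MPa

1390 MPa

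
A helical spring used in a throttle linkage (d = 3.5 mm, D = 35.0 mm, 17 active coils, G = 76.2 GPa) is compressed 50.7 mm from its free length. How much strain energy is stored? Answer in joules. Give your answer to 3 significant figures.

2.52 J

k = Gd⁴/(8D³N_a) = (76.2×10³)(3.5⁴)/(8·35.0³·17) = 1.961 N/mm
U = ½kδ² = 0.5 × 1.961 × 50.7² = 2520.4 N·mm = 2.5204 J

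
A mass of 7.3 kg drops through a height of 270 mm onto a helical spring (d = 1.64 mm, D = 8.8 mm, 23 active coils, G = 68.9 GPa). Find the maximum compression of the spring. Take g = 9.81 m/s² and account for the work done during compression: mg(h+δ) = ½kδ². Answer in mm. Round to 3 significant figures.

118 mm

k = Gd⁴/(8D³N_a) = (68.9×10³)(1.64⁴)/(8·8.8³·23) = 3.9749 N/mm
W = mg = 7.3 × 9.81 = 71.613 N
½kδ² − Wδ − Wh = 0 → δ = (W + √(W² + 2kWh))/k
δ = (71.613 + √(5128.4 + 153714))/3.9749 = (71.613 + 398.55)/3.9749 = 118.28 mm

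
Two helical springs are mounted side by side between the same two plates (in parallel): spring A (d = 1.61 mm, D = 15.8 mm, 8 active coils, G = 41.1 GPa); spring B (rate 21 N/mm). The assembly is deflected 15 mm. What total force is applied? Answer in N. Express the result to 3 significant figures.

k_A = Gd⁴/(8D³N_a) = (41.1×10³)(1.61⁴)/(8·15.8³·8) = 1.0939 N/mm
Parallel: k_eq = 1.0939 + 21 = 22.094 N/mm
F = k_eq·δ = 22.094·15 = 331.41 N

331 N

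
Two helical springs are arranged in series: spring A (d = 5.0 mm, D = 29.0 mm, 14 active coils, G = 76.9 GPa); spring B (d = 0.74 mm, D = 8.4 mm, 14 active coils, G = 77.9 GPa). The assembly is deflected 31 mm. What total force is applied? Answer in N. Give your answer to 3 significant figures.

k_A = Gd⁴/(8D³N_a) = (76.9×10³)(5.0⁴)/(8·29.0³·14) = 17.595 N/mm
k_B = Gd⁴/(8D³N_a) = (77.9×10³)(0.74⁴)/(8·8.4³·14) = 0.35189 N/mm
Series: 1/k_eq = 1/17.595 + 1/0.35189 = 2.8986; k_eq = 0.34499 N/mm
F = k_eq·δ = 0.34499·31 = 10.695 N

10.7 N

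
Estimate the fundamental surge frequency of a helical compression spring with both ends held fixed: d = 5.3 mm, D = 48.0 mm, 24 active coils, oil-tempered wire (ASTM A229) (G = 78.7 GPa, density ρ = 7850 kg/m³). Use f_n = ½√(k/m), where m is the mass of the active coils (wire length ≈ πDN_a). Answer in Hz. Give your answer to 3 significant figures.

34.2 Hz

k = Gd⁴/(8D³N_a) = (78.7×10³)(5.3⁴)/(8·48.0³·24) = 2.9245 N/mm = 2924.5 N/m
Wire length L = πDN_a = π·48.0·24 = 3619.1 mm
m = ρ·(πd²/4)·L = 7850 × 22.062×10⁻⁶ m² × 3.6191 m = 0.62678 kg
f_n = ½√(k/m) = 0.5·√(2924.5/0.62678) = 0.5·√(4665.9) = 34.154 Hz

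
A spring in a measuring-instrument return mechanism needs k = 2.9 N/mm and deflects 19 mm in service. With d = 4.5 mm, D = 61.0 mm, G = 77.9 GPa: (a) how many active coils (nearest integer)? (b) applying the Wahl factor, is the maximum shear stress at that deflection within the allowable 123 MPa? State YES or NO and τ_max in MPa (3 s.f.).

N_a = Gd⁴/(8D³k) = (77.9×10³)(4.5⁴)/(8·61.0³·2.9) = 6.066 → N_a = 6
Actual rate k = Gd⁴/(8D³·6) = 2.932 N/mm
Working load F = kδ = 2.932·19 = 55.707 N
C = 61.0/4.5 = 13.5556; K_W = (4C−1)/(4C−4)+0.615/C = 1.1051
τ_max = K_W·8FD/(πd³) = 1.1051·94.96 = 104.94 MPa
τ_max ≤ 123 MPa → acceptable

(a) 6 coils; (b) YES, τ_max = 105 MPa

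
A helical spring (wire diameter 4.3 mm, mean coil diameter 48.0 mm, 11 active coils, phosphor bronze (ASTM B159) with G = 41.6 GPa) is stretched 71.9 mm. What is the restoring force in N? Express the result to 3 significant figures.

105 N

k = Gd⁴/(8D³N_a) = (41.6×10³)(4.3⁴)/(8·48.0³·11) = 1.4614 N/mm
F = k·δ = 1.4614 × 71.9 = 105.07 N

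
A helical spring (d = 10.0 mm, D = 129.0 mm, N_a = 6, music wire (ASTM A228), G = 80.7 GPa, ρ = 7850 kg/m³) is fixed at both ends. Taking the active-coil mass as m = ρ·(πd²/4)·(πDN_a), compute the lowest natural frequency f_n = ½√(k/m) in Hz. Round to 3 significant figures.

k = Gd⁴/(8D³N_a) = (80.7×10³)(10.0⁴)/(8·129.0³·6) = 7.8318 N/mm = 7831.8 N/m
Wire length L = πDN_a = π·129.0·6 = 2431.6 mm
m = ρ·(πd²/4)·L = 7850 × 78.54×10⁻⁶ m² × 2.4316 m = 1.4992 kg
f_n = ½√(k/m) = 0.5·√(7831.8/1.4992) = 0.5·√(5224.1) = 36.139 Hz

36.1 Hz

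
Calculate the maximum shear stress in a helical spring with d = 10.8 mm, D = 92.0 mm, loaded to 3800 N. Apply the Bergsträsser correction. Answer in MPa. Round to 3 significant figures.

820 MPa

Spring index C = D/d = 92.0/10.8 = 8.5185
K_B = (4C+2)/(4C−3) = 36.074/31.074 = 1.1609
τ₀ = 8FD/(πd³) = 8·3800·92.0/(π·10.8³) = 2.7968e+06/3957.5 = 706.71 MPa
τ_max = K·τ₀ = 1.1609 × 706.71 = 820.42 MPa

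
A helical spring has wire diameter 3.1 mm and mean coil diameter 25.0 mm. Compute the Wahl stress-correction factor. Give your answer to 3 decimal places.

C = D/d = 25.0/3.1 = 8.0645
K_W = (4C−1)/(4C−4) + 0.615/C = 31.258/28.258 + 0.0763 = 1.1824

1.182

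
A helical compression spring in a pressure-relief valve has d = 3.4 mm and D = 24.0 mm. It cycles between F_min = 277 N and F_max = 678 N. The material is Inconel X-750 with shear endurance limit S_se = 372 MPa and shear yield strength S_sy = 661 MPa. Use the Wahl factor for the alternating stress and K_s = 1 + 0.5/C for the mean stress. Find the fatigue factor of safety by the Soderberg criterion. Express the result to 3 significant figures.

0.451

C = D/d = 24.0/3.4 = 7.0588; K_W = (4C−1)/(4C−4)+0.615/C = 1.2109; K_s = 1+0.5/C = 1.0708
F_a = (F_max−F_min)/2 = 200.5 N; F_m = (F_max+F_min)/2 = 477.5 N
τ_a = K_W·8F_aD/(πd³) = 1.2109 × 311.77 = 377.52 MPa
τ_m = K_s·8F_mD/(πd³) = 1.0708 × 742.49 = 795.08 MPa
Soderberg: 1/n_f = τ_a/S_se + τ_m/S_sy = 377.52/372 + 795.08/661 = 1.01484 + 1.20284 = 2.2177
n_f = 1/2.2177 = 0.4509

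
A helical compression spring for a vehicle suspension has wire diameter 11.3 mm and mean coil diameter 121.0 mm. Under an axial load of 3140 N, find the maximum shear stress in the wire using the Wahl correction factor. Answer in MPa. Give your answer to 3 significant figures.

761 MPa

Spring index C = D/d = 121.0/11.3 = 10.7080
K_W = (4C−1)/(4C−4) + 0.615/C = 41.832/38.832 + 0.0574 = 1.1347
τ₀ = 8FD/(πd³) = 8·3140·121.0/(π·11.3³) = 3.03952e+06/4533 = 670.53 MPa
τ_max = K·τ₀ = 1.1347 × 670.53 = 760.85 MPa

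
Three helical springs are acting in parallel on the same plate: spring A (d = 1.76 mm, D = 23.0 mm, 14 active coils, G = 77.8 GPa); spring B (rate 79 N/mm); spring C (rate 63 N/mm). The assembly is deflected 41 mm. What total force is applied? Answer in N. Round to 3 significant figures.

k_A = Gd⁴/(8D³N_a) = (77.8×10³)(1.76⁴)/(8·23.0³·14) = 0.54781 N/mm
Parallel: k_eq = 0.54781 + 79 + 63 = 142.55 N/mm
F = k_eq·δ = 142.55·41 = 5844.5 N

5840 N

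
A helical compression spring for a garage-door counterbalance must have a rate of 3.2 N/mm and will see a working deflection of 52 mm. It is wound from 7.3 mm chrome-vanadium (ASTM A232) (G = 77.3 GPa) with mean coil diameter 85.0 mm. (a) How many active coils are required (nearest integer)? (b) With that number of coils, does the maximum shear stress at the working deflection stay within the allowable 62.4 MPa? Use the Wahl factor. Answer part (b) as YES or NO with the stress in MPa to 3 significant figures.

N_a = Gd⁴/(8D³k) = (77.3×10³)(7.3⁴)/(8·85.0³·3.2) = 13.96 → N_a = 14
Actual rate k = Gd⁴/(8D³·14) = 3.1915 N/mm
Working load F = kδ = 3.1915·52 = 165.96 N
C = 85.0/7.3 = 11.6438; K_W = (4C−1)/(4C−4)+0.615/C = 1.1233
τ_max = K_W·8FD/(πd³) = 1.1233·92.34 = 103.72 MPa
τ_max > 62.4 MPa → exceeds allowable

(a) 14 coils; (b) NO, τ_max = 104 MPa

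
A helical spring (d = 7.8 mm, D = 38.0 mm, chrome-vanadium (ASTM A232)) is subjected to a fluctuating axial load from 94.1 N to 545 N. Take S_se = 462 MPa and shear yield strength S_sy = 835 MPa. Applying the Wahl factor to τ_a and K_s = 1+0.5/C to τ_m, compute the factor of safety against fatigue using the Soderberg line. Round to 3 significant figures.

4.60

C = D/d = 38.0/7.8 = 4.8718; K_W = (4C−1)/(4C−4)+0.615/C = 1.3199; K_s = 1+0.5/C = 1.1026
F_a = (F_max−F_min)/2 = 225.45 N; F_m = (F_max+F_min)/2 = 319.55 N
τ_a = K_W·8F_aD/(πd³) = 1.3199 × 45.972 = 60.68 MPa
τ_m = K_s·8F_mD/(πd³) = 1.1026 × 65.16 = 71.847 MPa
Soderberg: 1/n_f = τ_a/S_se + τ_m/S_sy = 60.68/462 + 71.847/835 = 0.13134 + 0.08604 = 0.21739
n_f = 1/0.21739 = 4.6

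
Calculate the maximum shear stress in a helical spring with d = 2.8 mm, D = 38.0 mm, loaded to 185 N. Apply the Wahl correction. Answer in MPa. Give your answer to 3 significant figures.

Spring index C = D/d = 38.0/2.8 = 13.5714
K_W = (4C−1)/(4C−4) + 0.615/C = 53.286/50.286 + 0.0453 = 1.1050
τ₀ = 8FD/(πd³) = 8·185·38.0/(π·2.8³) = 56240/68.964 = 815.5 MPa
τ_max = K·τ₀ = 1.1050 × 815.5 = 901.1 MPa

901 MPa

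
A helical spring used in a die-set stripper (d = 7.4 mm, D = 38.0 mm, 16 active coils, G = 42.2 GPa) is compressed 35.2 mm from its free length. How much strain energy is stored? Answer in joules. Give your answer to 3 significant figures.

k = Gd⁴/(8D³N_a) = (42.2×10³)(7.4⁴)/(8·38.0³·16) = 18.017 N/mm
U = ½kδ² = 0.5 × 18.017 × 35.2² = 11162 N·mm = 11.162 J

11.2 J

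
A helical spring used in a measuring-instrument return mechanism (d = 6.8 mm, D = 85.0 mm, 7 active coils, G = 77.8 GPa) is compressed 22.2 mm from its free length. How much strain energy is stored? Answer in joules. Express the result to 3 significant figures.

1.19 J

k = Gd⁴/(8D³N_a) = (77.8×10³)(6.8⁴)/(8·85.0³·7) = 4.8369 N/mm
U = ½kδ² = 0.5 × 4.8369 × 22.2² = 1191.9 N·mm = 1.1919 J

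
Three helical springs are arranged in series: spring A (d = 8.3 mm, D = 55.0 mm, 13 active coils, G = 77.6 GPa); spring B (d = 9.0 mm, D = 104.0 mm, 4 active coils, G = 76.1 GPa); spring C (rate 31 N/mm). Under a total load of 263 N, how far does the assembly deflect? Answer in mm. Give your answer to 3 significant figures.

39.8 mm

k_A = Gd⁴/(8D³N_a) = (77.6×10³)(8.3⁴)/(8·55.0³·13) = 21.284 N/mm
k_B = Gd⁴/(8D³N_a) = (76.1×10³)(9.0⁴)/(8·104.0³·4) = 13.871 N/mm
Series: 1/k_eq = 1/21.284 + 1/13.871 + 1/31 = 0.15134; k_eq = 6.6079 N/mm
δ = F/k_eq = 263/6.6079 = 39.801 mm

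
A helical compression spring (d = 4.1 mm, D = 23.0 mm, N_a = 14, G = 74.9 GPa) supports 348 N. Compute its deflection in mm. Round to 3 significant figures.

k = Gd⁴/(8D³N_a) = (74.9×10³)(4.1⁴)/(8·23.0³·14) = 15.532 N/mm
δ = F/k = 348 / 15.532 = 22.406 mm

22.4 mm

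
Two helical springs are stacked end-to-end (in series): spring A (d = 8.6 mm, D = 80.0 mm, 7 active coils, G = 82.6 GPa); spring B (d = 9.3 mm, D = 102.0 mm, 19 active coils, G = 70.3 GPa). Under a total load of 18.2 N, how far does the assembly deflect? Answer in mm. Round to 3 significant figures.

k_A = Gd⁴/(8D³N_a) = (82.6×10³)(8.6⁴)/(8·80.0³·7) = 15.759 N/mm
k_B = Gd⁴/(8D³N_a) = (70.3×10³)(9.3⁴)/(8·102.0³·19) = 3.2602 N/mm
Series: 1/k_eq = 1/15.759 + 1/3.2602 = 0.37019; k_eq = 2.7013 N/mm
δ = F/k_eq = 18.2/2.7013 = 6.7374 mm

6.74 mm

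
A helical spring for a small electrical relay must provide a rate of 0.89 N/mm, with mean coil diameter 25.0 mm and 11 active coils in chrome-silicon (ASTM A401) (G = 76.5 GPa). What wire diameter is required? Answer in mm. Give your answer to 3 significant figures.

2.00 mm

d = (8D³N_a·k / G)^(1/4) = (8·25.0³·11·0.89 / (76.5×10³))^0.25
  = (15.997)^0.25 = 1.9999 mm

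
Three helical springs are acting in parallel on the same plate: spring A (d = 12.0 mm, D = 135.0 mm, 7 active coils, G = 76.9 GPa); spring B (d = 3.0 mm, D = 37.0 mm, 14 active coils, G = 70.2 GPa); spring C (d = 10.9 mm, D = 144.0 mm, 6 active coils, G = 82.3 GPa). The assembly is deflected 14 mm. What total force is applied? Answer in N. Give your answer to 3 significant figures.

290 N

k_A = Gd⁴/(8D³N_a) = (76.9×10³)(12.0⁴)/(8·135.0³·7) = 11.573 N/mm
k_B = Gd⁴/(8D³N_a) = (70.2×10³)(3.0⁴)/(8·37.0³·14) = 1.0023 N/mm
k_C = Gd⁴/(8D³N_a) = (82.3×10³)(10.9⁴)/(8·144.0³·6) = 8.1054 N/mm
Parallel: k_eq = 11.573 + 1.0023 + 8.1054 = 20.681 N/mm
F = k_eq·δ = 20.681·14 = 289.54 N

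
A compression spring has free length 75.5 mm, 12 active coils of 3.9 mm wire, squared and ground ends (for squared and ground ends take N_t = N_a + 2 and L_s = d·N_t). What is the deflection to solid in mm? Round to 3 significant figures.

N_t = 14; L_s = 3.9·14 = 54.6 mm
δ_solid = L₀ − L_s = 75.5 − 54.6 = 20.9 mm

20.9 mm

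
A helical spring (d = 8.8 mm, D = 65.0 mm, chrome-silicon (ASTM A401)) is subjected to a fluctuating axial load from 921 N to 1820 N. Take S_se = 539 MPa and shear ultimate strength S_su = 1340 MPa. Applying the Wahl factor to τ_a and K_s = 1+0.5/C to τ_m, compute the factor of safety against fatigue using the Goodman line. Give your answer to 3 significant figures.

1.97

C = D/d = 65.0/8.8 = 7.3864; K_W = (4C−1)/(4C−4)+0.615/C = 1.2007; K_s = 1+0.5/C = 1.0677
F_a = (F_max−F_min)/2 = 449.5 N; F_m = (F_max+F_min)/2 = 1370.5 N
τ_a = K_W·8F_aD/(πd³) = 1.2007 × 109.18 = 131.09 MPa
τ_m = K_s·8F_mD/(πd³) = 1.0677 × 332.88 = 355.41 MPa
Goodman: 1/n_f = τ_a/S_se + τ_m/S_su = 131.09/539 + 355.41/1340 = 0.24321 + 0.26523 = 0.50844
n_f = 1/0.50844 = 1.967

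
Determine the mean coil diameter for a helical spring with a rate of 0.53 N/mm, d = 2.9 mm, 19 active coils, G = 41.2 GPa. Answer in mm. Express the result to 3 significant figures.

33.1 mm

D = (Gd⁴/(8N_a·k))^(1/3) = (41.2×10³·2.9⁴/(8·19·0.53))^(1/3)
  = (36171.8)^(1/3) = 33.0717 mm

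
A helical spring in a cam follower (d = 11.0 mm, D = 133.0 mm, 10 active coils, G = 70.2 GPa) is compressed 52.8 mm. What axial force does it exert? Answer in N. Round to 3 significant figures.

288 N

k = Gd⁴/(8D³N_a) = (70.2×10³)(11.0⁴)/(8·133.0³·10) = 5.4609 N/mm
F = k·δ = 5.4609 × 52.8 = 288.33 N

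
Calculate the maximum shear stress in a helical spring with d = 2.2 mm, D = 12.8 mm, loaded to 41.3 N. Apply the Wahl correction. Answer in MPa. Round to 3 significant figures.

159 MPa

Spring index C = D/d = 12.8/2.2 = 5.8182
K_W = (4C−1)/(4C−4) + 0.615/C = 22.273/19.273 + 0.1057 = 1.2614
τ₀ = 8FD/(πd³) = 8·41.3·12.8/(π·2.2³) = 4229.12/33.452 = 126.42 MPa
τ_max = K·τ₀ = 1.2614 × 126.42 = 159.47 MPa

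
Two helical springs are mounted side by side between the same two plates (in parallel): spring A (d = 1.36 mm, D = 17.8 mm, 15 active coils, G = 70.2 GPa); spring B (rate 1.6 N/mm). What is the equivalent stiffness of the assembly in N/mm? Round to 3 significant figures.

1.95 N/mm

k_A = Gd⁴/(8D³N_a) = (70.2×10³)(1.36⁴)/(8·17.8³·15) = 0.35486 N/mm
Parallel: k_eq = 0.35486 + 1.6 = 1.9549 N/mm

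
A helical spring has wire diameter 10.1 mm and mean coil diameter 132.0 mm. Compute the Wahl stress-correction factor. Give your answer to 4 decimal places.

1.1092

C = D/d = 132.0/10.1 = 13.0693
K_W = (4C−1)/(4C−4) + 0.615/C = 51.277/48.277 + 0.0471 = 1.1092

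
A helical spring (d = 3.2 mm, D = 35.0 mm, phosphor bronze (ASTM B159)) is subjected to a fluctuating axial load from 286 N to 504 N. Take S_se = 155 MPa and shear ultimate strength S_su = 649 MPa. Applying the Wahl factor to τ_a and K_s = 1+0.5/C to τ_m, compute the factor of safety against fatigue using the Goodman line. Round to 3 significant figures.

C = D/d = 35.0/3.2 = 10.9375; K_W = (4C−1)/(4C−4)+0.615/C = 1.1317; K_s = 1+0.5/C = 1.0457
F_a = (F_max−F_min)/2 = 109 N; F_m = (F_max+F_min)/2 = 395 N
τ_a = K_W·8F_aD/(πd³) = 1.1317 × 296.47 = 335.52 MPa
τ_m = K_s·8F_mD/(πd³) = 1.0457 × 1074.4 = 1123.5 MPa
Goodman: 1/n_f = τ_a/S_se + τ_m/S_su = 335.52/155 + 1123.5/649 = 2.16463 + 1.73111 = 3.8957
n_f = 1/3.8957 = 0.2567

0.257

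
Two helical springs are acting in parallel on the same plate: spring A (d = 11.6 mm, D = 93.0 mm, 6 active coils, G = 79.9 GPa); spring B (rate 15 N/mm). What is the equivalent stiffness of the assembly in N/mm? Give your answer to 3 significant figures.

52.5 N/mm

k_A = Gd⁴/(8D³N_a) = (79.9×10³)(11.6⁴)/(8·93.0³·6) = 37.47 N/mm
Parallel: k_eq = 37.47 + 15 = 52.47 N/mm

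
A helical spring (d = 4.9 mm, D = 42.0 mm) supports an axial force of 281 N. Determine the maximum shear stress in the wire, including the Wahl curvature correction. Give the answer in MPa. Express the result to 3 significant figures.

299 MPa

Spring index C = D/d = 42.0/4.9 = 8.5714
K_W = (4C−1)/(4C−4) + 0.615/C = 33.286/30.286 + 0.0717 = 1.1708
τ₀ = 8FD/(πd³) = 8·281·42.0/(π·4.9³) = 94416/369.61 = 255.45 MPa
τ_max = K·τ₀ = 1.1708 × 255.45 = 299.08 MPa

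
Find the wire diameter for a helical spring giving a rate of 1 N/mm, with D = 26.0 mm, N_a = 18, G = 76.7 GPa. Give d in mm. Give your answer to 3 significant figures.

2.40 mm

d = (8D³N_a·k / G)^(1/4) = (8·26.0³·18·1 / (76.7×10³))^0.25
  = (32.998)^0.25 = 2.3967 mm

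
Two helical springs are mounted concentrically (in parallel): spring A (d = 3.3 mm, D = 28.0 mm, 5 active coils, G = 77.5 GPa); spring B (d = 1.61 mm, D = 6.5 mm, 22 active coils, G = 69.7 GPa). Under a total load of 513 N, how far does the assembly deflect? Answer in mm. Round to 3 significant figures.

25.5 mm

k_A = Gd⁴/(8D³N_a) = (77.5×10³)(3.3⁴)/(8·28.0³·5) = 10.467 N/mm
k_B = Gd⁴/(8D³N_a) = (69.7×10³)(1.61⁴)/(8·6.5³·22) = 9.6891 N/mm
Parallel: k_eq = 10.467 + 9.6891 = 20.156 N/mm
δ = F/k_eq = 513/20.156 = 25.451 mm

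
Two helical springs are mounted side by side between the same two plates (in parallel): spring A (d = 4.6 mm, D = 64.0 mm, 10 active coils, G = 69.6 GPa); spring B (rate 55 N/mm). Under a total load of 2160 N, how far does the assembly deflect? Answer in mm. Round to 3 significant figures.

k_A = Gd⁴/(8D³N_a) = (69.6×10³)(4.6⁴)/(8·64.0³·10) = 1.486 N/mm
Parallel: k_eq = 1.486 + 55 = 56.486 N/mm
δ = F/k_eq = 2160/56.486 = 38.24 mm

38.2 mm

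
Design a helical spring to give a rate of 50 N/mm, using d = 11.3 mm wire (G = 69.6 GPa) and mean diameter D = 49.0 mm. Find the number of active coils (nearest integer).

24

N_a = Gd⁴/(8D³k) = (69.6×10³ × 11.3⁴)/(8 × 49.0³ × 50)
    = 1.13481e+09 / 4.70596e+07 = 24.11 → 24 coils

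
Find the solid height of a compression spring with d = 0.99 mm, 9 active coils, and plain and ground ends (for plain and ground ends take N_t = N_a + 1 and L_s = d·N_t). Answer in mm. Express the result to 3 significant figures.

9.90 mm

plain and ground ends: N_t = N_a + 1 = 9 + 1 = 10
L_s = d·N_t = 0.99 × 10 = 9.9 mm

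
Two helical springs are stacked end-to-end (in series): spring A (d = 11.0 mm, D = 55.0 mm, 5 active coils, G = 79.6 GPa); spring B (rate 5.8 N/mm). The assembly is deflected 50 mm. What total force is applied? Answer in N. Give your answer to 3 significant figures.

281 N

k_A = Gd⁴/(8D³N_a) = (79.6×10³)(11.0⁴)/(8·55.0³·5) = 175.12 N/mm
Series: 1/k_eq = 1/175.12 + 1/5.8 = 0.17812; k_eq = 5.6141 N/mm
F = k_eq·δ = 5.6141·50 = 280.7 N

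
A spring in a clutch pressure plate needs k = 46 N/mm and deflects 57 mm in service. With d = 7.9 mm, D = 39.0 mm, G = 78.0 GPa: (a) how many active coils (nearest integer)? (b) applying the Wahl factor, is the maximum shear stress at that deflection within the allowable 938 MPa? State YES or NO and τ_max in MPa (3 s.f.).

N_a = Gd⁴/(8D³k) = (78.0×10³)(7.9⁴)/(8·39.0³·46) = 13.92 → N_a = 14
Actual rate k = Gd⁴/(8D³·14) = 45.729 N/mm
Working load F = kδ = 45.729·57 = 2606.5 N
C = 39.0/7.9 = 4.9367; K_W = (4C−1)/(4C−4)+0.615/C = 1.3151
τ_max = K_W·8FD/(πd³) = 1.3151·525.04 = 690.47 MPa
τ_max ≤ 938 MPa → acceptable

(a) 14 coils; (b) YES, τ_max = 690 MPa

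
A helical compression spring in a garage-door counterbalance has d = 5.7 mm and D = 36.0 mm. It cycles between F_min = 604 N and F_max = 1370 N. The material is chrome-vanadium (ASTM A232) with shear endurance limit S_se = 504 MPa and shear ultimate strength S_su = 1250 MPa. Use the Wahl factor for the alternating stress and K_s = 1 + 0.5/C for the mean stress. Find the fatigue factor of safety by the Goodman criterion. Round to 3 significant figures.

1.13

C = D/d = 36.0/5.7 = 6.3158; K_W = (4C−1)/(4C−4)+0.615/C = 1.2385; K_s = 1+0.5/C = 1.0792
F_a = (F_max−F_min)/2 = 383 N; F_m = (F_max+F_min)/2 = 987 N
τ_a = K_W·8F_aD/(πd³) = 1.2385 × 189.59 = 234.8 MPa
τ_m = K_s·8F_mD/(πd³) = 1.0792 × 488.58 = 527.26 MPa
Goodman: 1/n_f = τ_a/S_se + τ_m/S_su = 234.8/504 + 527.26/1250 = 0.46588 + 0.42181 = 0.88768
n_f = 1/0.88768 = 1.127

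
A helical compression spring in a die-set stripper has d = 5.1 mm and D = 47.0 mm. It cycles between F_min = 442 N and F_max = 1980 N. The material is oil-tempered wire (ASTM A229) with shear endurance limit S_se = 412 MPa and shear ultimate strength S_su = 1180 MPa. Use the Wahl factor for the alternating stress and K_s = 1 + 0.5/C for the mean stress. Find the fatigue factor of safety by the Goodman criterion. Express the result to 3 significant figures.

0.342

C = D/d = 47.0/5.1 = 9.2157; K_W = (4C−1)/(4C−4)+0.615/C = 1.1580; K_s = 1+0.5/C = 1.0543
F_a = (F_max−F_min)/2 = 769 N; F_m = (F_max+F_min)/2 = 1211 N
τ_a = K_W·8F_aD/(πd³) = 1.1580 × 693.83 = 803.47 MPa
τ_m = K_s·8F_mD/(πd³) = 1.0543 × 1092.6 = 1151.9 MPa
Goodman: 1/n_f = τ_a/S_se + τ_m/S_su = 803.47/412 + 1151.9/1180 = 1.95018 + 0.97619 = 2.9264
n_f = 1/2.9264 = 0.3417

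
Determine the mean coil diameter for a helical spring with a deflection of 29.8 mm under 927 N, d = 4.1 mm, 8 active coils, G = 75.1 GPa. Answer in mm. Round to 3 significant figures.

22.0 mm

Required rate k = F/δ = 927/29.8 = 31.107 N/mm
D = (Gd⁴/(8N_a·k))^(1/3) = (75.1×10³·4.1⁴/(8·8·31.107))^(1/3)
  = (10659.4)^(1/3) = 22.0078 mm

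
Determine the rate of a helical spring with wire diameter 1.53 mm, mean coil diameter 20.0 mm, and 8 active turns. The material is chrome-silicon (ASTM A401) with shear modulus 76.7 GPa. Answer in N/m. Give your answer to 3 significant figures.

821 N/m

k = Gd⁴/(8D³N_a) = (76.7×10³ × 1.53⁴) / (8 × 20.0³ × 8)
  = 420302 / 512000 = 0.8209 N/mm = 820.9 N/m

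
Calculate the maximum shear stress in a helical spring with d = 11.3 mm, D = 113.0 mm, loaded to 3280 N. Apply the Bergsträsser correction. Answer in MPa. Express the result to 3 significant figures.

Spring index C = D/d = 113.0/11.3 = 10.0000
K_B = (4C+2)/(4C−3) = 42.000/37.000 = 1.1351
τ₀ = 8FD/(πd³) = 8·3280·113.0/(π·11.3³) = 2.96512e+06/4533 = 654.12 MPa
τ_max = K·τ₀ = 1.1351 × 654.12 = 742.51 MPa

743 MPa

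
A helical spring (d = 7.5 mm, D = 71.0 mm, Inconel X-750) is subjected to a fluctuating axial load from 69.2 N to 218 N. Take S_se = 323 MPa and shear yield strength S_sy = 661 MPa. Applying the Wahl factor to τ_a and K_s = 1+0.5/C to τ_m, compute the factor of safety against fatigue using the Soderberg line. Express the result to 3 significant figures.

4.72

C = D/d = 71.0/7.5 = 9.4667; K_W = (4C−1)/(4C−4)+0.615/C = 1.1535; K_s = 1+0.5/C = 1.0528
F_a = (F_max−F_min)/2 = 74.4 N; F_m = (F_max+F_min)/2 = 143.6 N
τ_a = K_W·8F_aD/(πd³) = 1.1535 × 31.885 = 36.781 MPa
τ_m = K_s·8F_mD/(πd³) = 1.0528 × 61.542 = 64.792 MPa
Soderberg: 1/n_f = τ_a/S_se + τ_m/S_sy = 36.781/323 + 64.792/661 = 0.11387 + 0.09802 = 0.21189
n_f = 1/0.21189 = 4.719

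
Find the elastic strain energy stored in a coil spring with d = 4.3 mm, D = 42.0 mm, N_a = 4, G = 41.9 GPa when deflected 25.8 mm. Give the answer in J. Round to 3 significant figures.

k = Gd⁴/(8D³N_a) = (41.9×10³)(4.3⁴)/(8·42.0³·4) = 6.0421 N/mm
U = ½kδ² = 0.5 × 6.0421 × 25.8² = 2010.9 N·mm = 2.0109 J

2.01 J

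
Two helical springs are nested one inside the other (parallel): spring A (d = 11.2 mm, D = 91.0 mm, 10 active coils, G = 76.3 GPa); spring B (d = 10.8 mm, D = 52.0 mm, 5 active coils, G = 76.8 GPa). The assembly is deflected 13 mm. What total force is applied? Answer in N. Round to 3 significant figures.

k_A = Gd⁴/(8D³N_a) = (76.3×10³)(11.2⁴)/(8·91.0³·10) = 19.915 N/mm
k_B = Gd⁴/(8D³N_a) = (76.8×10³)(10.8⁴)/(8·52.0³·5) = 185.77 N/mm
Parallel: k_eq = 19.915 + 185.77 = 205.69 N/mm
F = k_eq·δ = 205.69·13 = 2674 N

2670 N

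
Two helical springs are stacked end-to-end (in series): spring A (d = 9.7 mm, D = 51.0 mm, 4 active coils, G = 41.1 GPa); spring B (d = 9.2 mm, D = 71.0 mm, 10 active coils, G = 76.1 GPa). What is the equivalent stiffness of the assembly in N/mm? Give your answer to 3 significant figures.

15.6 N/mm

k_A = Gd⁴/(8D³N_a) = (41.1×10³)(9.7⁴)/(8·51.0³·4) = 85.717 N/mm
k_B = Gd⁴/(8D³N_a) = (76.1×10³)(9.2⁴)/(8·71.0³·10) = 19.04 N/mm
Series: 1/k_eq = 1/85.717 + 1/19.04 = 0.064187; k_eq = 15.58 N/mm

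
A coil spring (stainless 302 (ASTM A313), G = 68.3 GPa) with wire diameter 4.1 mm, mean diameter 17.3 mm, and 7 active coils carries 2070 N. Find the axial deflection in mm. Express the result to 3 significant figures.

31.1 mm

k = Gd⁴/(8D³N_a) = (68.3×10³)(4.1⁴)/(8·17.3³·7) = 66.563 N/mm
δ = F/k = 2070 / 66.563 = 31.099 mm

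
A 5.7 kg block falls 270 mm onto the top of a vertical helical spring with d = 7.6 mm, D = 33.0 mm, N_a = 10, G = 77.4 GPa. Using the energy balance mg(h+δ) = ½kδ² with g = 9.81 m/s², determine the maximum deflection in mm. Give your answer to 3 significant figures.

19.0 mm

k = Gd⁴/(8D³N_a) = (77.4×10³)(7.6⁴)/(8·33.0³·10) = 89.818 N/mm
W = mg = 5.7 × 9.81 = 55.917 N
½kδ² − Wδ − Wh = 0 → δ = (W + √(W² + 2kWh))/k
δ = (55.917 + √(3126.7 + 2.71207e+06))/89.818 = (55.917 + 1647.8)/89.818 = 18.968 mm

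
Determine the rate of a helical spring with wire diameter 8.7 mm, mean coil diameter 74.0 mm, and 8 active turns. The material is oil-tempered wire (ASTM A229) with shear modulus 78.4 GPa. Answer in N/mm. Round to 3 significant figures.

17.3 N/mm

k = Gd⁴/(8D³N_a) = (78.4×10³ × 8.7⁴) / (8 × 74.0³ × 8)
  = 4.49152e+08 / 2.59343e+07 = 17.319 N/mm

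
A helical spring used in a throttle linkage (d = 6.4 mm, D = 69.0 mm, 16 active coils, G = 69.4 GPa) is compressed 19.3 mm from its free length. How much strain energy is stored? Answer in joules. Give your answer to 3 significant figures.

k = Gd⁴/(8D³N_a) = (69.4×10³)(6.4⁴)/(8·69.0³·16) = 2.769 N/mm
U = ½kδ² = 0.5 × 2.769 × 19.3² = 515.71 N·mm = 0.51571 J

0.516 J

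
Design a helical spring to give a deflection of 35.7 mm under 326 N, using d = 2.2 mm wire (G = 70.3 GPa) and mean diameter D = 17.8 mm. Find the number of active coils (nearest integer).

Required rate k = F/δ = 326/35.7 = 9.1317 N/mm
N_a = Gd⁴/(8D³k) = (70.3×10³ × 2.2⁴)/(8 × 17.8³ × 9.1317)
    = 1.64682e+06 / 412002 = 3.997 → 4 coils

4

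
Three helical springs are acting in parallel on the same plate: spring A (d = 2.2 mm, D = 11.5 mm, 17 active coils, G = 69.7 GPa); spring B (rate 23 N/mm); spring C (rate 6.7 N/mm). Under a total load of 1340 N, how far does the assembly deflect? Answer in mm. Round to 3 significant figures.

k_A = Gd⁴/(8D³N_a) = (69.7×10³)(2.2⁴)/(8·11.5³·17) = 7.8939 N/mm
Parallel: k_eq = 7.8939 + 23 + 6.7 = 37.594 N/mm
δ = F/k_eq = 1340/37.594 = 35.644 mm

35.6 mm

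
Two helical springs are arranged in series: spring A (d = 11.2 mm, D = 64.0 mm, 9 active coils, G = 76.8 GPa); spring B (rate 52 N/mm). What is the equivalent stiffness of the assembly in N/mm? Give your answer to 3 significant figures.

k_A = Gd⁴/(8D³N_a) = (76.8×10³)(11.2⁴)/(8·64.0³·9) = 64.027 N/mm
Series: 1/k_eq = 1/64.027 + 1/52 = 0.034849; k_eq = 28.695 N/mm

28.7 N/mm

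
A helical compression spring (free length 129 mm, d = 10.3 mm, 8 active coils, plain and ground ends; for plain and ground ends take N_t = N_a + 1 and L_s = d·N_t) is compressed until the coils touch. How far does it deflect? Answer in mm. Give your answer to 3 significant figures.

N_t = 9; L_s = 10.3·9 = 92.7 mm
δ_solid = L₀ − L_s = 129 − 92.7 = 36.3 mm

36.3 mm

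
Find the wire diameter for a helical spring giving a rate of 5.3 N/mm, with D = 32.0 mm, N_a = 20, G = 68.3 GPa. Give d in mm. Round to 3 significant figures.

4.49 mm

d = (8D³N_a·k / G)^(1/4) = (8·32.0³·20·5.3 / (68.3×10³))^0.25
  = (406.84)^0.25 = 4.4911 mm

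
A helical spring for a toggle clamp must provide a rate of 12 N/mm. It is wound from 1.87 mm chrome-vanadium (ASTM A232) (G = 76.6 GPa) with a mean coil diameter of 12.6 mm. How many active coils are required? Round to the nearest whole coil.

N_a = Gd⁴/(8D³k) = (76.6×10³ × 1.87⁴)/(8 × 12.6³ × 12)
    = 936689 / 192036 = 4.878 → 5 coils

5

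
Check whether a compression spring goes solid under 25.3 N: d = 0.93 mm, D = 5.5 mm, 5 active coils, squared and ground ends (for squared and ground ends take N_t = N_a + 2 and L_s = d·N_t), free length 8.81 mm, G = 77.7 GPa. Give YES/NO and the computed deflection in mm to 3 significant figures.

k = Gd⁴/(8D³N_a) = (77.7×10³)(0.93⁴)/(8·5.5³·5) = 8.7338 N/mm
N_t = 7; L_s = 0.93·7 = 6.51 mm; δ_solid = L₀ − L_s = 8.81 − 6.51 = 2.3 mm
δ = F/k = 25.3/8.7338 = 2.8968 mm
δ ≥ δ_solid → spring goes solid

YES, δ = 2.90 mm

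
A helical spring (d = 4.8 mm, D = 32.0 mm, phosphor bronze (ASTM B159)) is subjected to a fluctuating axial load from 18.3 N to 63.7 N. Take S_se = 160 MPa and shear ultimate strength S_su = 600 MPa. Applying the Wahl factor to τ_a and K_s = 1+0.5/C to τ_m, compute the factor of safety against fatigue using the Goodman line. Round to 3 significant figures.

C = D/d = 32.0/4.8 = 6.6667; K_W = (4C−1)/(4C−4)+0.615/C = 1.2246; K_s = 1+0.5/C = 1.0750
F_a = (F_max−F_min)/2 = 22.7 N; F_m = (F_max+F_min)/2 = 41 N
τ_a = K_W·8F_aD/(πd³) = 1.2246 × 16.726 = 20.483 MPa
τ_m = K_s·8F_mD/(πd³) = 1.0750 × 30.21 = 32.476 MPa
Goodman: 1/n_f = τ_a/S_se + τ_m/S_su = 20.483/160 + 32.476/600 = 0.12802 + 0.05413 = 0.18214
n_f = 1/0.18214 = 5.49

5.49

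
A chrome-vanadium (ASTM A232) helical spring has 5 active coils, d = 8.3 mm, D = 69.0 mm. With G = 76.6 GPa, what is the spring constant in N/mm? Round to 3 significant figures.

k = Gd⁴/(8D³N_a) = (76.6×10³ × 8.3⁴) / (8 × 69.0³ × 5)
  = 3.63531e+08 / 1.31404e+07 = 27.665 N/mm

27.7 N/mm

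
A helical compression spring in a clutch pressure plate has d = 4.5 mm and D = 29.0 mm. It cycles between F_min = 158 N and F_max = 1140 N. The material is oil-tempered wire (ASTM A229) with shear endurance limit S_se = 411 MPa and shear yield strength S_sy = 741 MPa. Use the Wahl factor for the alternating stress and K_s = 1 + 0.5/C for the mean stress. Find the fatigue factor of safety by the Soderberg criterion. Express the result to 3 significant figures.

C = D/d = 29.0/4.5 = 6.4444; K_W = (4C−1)/(4C−4)+0.615/C = 1.2332; K_s = 1+0.5/C = 1.0776
F_a = (F_max−F_min)/2 = 491 N; F_m = (F_max+F_min)/2 = 649 N
τ_a = K_W·8F_aD/(πd³) = 1.2332 × 397.91 = 490.69 MPa
τ_m = K_s·8F_mD/(πd³) = 1.0776 × 525.95 = 566.76 MPa
Soderberg: 1/n_f = τ_a/S_se + τ_m/S_sy = 490.69/411 + 566.76/741 = 1.19390 + 0.76485 = 1.9588
n_f = 1/1.9588 = 0.5105

0.511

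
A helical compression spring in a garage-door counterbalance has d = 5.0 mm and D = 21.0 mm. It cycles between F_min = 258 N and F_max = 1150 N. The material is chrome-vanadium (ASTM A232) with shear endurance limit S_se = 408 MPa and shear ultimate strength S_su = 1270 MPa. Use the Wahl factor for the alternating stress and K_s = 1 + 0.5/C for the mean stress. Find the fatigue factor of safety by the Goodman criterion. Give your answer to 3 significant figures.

C = D/d = 21.0/5.0 = 4.2000; K_W = (4C−1)/(4C−4)+0.615/C = 1.3808; K_s = 1+0.5/C = 1.1190
F_a = (F_max−F_min)/2 = 446 N; F_m = (F_max+F_min)/2 = 704 N
τ_a = K_W·8F_aD/(πd³) = 1.3808 × 190.8 = 263.46 MPa
τ_m = K_s·8F_mD/(πd³) = 1.1190 × 301.18 = 337.03 MPa
Goodman: 1/n_f = τ_a/S_se + τ_m/S_su = 263.46/408 + 337.03/1270 = 0.64574 + 0.26538 = 0.91112
n_f = 1/0.91112 = 1.098

1.10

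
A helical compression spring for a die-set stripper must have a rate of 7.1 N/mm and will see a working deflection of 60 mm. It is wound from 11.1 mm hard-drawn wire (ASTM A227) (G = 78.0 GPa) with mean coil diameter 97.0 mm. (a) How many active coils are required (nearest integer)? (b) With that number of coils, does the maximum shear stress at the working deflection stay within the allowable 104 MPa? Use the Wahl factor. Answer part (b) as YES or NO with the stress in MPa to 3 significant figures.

(a) 23 coils; (b) YES, τ_max = 89.2 MPa

N_a = Gd⁴/(8D³k) = (78.0×10³)(11.1⁴)/(8·97.0³·7.1) = 22.84 → N_a = 23
Actual rate k = Gd⁴/(8D³·23) = 7.051 N/mm
Working load F = kδ = 7.051·60 = 423.06 N
C = 97.0/11.1 = 8.7387; K_W = (4C−1)/(4C−4)+0.615/C = 1.1673
τ_max = K_W·8FD/(πd³) = 1.1673·76.41 = 89.192 MPa
τ_max ≤ 104 MPa → acceptable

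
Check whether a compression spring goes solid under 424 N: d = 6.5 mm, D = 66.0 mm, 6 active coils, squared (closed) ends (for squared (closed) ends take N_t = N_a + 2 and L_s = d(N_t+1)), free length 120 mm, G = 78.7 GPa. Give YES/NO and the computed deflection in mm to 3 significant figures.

NO, δ = 41.6 mm

k = Gd⁴/(8D³N_a) = (78.7×10³)(6.5⁴)/(8·66.0³·6) = 10.18 N/mm
N_t = 8; L_s = 6.5·9 = 58.5 mm; δ_solid = L₀ − L_s = 120 − 58.5 = 61.5 mm
δ = F/k = 424/10.18 = 41.65 mm
δ < δ_solid → spring does not go solid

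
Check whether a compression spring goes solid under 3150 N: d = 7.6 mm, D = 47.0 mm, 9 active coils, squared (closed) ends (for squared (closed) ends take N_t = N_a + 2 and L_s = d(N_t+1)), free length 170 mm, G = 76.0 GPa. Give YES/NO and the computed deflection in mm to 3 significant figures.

k = Gd⁴/(8D³N_a) = (76.0×10³)(7.6⁴)/(8·47.0³·9) = 33.919 N/mm
N_t = 11; L_s = 7.6·12 = 91.2 mm; δ_solid = L₀ − L_s = 170 − 91.2 = 78.8 mm
δ = F/k = 3150/33.919 = 92.869 mm
δ ≥ δ_solid → spring goes solid

YES, δ = 92.9 mm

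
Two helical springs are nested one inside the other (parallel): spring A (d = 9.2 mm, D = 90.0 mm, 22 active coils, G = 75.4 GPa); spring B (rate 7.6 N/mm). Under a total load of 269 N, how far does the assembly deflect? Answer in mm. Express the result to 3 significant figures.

k_A = Gd⁴/(8D³N_a) = (75.4×10³)(9.2⁴)/(8·90.0³·22) = 4.21 N/mm
Parallel: k_eq = 4.21 + 7.6 = 11.81 N/mm
δ = F/k_eq = 269/11.81 = 22.777 mm

22.8 mm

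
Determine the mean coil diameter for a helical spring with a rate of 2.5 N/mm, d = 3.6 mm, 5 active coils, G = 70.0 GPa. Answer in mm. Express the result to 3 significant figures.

D = (Gd⁴/(8N_a·k))^(1/3) = (70.0×10³·3.6⁴/(8·5·2.5))^(1/3)
  = (117573)^(1/3) = 48.9895 mm

49.0 mm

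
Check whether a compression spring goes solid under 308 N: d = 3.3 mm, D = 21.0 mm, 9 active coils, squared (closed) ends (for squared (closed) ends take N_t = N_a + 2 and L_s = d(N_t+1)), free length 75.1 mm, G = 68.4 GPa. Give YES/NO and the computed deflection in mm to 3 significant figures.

k = Gd⁴/(8D³N_a) = (68.4×10³)(3.3⁴)/(8·21.0³·9) = 12.165 N/mm
N_t = 11; L_s = 3.3·12 = 39.6 mm; δ_solid = L₀ − L_s = 75.1 − 39.6 = 35.5 mm
δ = F/k = 308/12.165 = 25.318 mm
δ < δ_solid → spring does not go solid

NO, δ = 25.3 mm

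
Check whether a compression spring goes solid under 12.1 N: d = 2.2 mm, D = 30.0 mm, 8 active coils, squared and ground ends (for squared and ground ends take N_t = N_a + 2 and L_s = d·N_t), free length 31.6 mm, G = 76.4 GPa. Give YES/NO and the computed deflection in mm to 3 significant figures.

YES, δ = 11.7 mm

k = Gd⁴/(8D³N_a) = (76.4×10³)(2.2⁴)/(8·30.0³·8) = 1.0357 N/mm
N_t = 10; L_s = 2.2·10 = 22 mm; δ_solid = L₀ − L_s = 31.6 − 22 = 9.6 mm
δ = F/k = 12.1/1.0357 = 11.683 mm
δ ≥ δ_solid → spring goes solid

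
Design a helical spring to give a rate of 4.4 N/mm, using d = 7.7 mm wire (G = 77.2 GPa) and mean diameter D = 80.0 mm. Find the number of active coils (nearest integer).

15

N_a = Gd⁴/(8D³k) = (77.2×10³ × 7.7⁴)/(8 × 80.0³ × 4.4)
    = 2.71381e+08 / 1.80224e+07 = 15.06 → 15 coils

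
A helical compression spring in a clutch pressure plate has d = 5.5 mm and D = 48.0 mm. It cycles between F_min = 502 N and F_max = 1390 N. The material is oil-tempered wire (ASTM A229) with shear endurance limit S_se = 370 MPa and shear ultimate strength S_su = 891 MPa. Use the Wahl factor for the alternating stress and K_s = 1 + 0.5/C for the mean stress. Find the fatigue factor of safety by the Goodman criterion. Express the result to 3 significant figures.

C = D/d = 48.0/5.5 = 8.7273; K_W = (4C−1)/(4C−4)+0.615/C = 1.1675; K_s = 1+0.5/C = 1.0573
F_a = (F_max−F_min)/2 = 444 N; F_m = (F_max+F_min)/2 = 946 N
τ_a = K_W·8F_aD/(πd³) = 1.1675 × 326.19 = 380.84 MPa
τ_m = K_s·8F_mD/(πd³) = 1.0573 × 695 = 734.82 MPa
Goodman: 1/n_f = τ_a/S_se + τ_m/S_su = 380.84/370 + 734.82/891 = 1.02930 + 0.82471 = 1.854
n_f = 1/1.854 = 0.5394

0.539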